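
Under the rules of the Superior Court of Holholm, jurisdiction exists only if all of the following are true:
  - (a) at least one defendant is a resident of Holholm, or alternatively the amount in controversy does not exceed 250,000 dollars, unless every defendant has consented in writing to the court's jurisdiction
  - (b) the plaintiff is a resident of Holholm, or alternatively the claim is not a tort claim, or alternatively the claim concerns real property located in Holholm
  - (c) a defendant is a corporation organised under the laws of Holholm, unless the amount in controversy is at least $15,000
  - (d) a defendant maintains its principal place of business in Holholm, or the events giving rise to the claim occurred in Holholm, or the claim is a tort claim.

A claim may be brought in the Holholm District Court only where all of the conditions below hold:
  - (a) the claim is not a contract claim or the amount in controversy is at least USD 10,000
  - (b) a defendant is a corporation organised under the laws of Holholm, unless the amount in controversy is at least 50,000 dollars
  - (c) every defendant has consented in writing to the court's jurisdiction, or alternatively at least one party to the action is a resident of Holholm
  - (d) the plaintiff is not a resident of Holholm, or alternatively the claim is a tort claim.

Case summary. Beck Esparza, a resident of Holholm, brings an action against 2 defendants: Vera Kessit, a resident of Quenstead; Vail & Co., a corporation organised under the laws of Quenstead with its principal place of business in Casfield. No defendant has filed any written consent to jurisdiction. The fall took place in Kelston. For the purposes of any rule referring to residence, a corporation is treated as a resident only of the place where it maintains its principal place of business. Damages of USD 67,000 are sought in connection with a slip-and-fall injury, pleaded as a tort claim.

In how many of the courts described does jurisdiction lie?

The Superior Court of Holholm:
  (a) The amount in controversy is $67,000, within the $250,000 ceiling, so one alternative holds. Satisfied.
  (b) The plaintiff resides in Holholm, which satisfies one of the alternatives. Condition met.
  (c) The corporate defendant(s) are organised in Quenstead, not Holholm. The proviso rescues it, though: the amount in controversy is USD 67,000, which meets the 15,000 dollars floor. Condition met.
  (d) The claim is a tort claim, which satisfies one of the alternatives. Satisfied.
  → The court has jurisdiction.
The Holholm District Court:
  (a) The claim is a tort claim, not a contract claim, so this disjunct is met. Condition met.
  (b) The corporate defendant(s) are organised in Quenstead, not Holholm. The proviso rescues it, though: the amount in controversy is 67,000 dollars, which meets the $50,000 floor. Satisfied.
  (c) Beck Esparza resides in Holholm — that alternative is enough. Met.
  (d) The claim is a tort claim — that alternative is enough. Condition met.
  → The court has jurisdiction.
Courts with jurisdiction: the Superior Court of Holholm, the Holholm District Court — 2 in total.

2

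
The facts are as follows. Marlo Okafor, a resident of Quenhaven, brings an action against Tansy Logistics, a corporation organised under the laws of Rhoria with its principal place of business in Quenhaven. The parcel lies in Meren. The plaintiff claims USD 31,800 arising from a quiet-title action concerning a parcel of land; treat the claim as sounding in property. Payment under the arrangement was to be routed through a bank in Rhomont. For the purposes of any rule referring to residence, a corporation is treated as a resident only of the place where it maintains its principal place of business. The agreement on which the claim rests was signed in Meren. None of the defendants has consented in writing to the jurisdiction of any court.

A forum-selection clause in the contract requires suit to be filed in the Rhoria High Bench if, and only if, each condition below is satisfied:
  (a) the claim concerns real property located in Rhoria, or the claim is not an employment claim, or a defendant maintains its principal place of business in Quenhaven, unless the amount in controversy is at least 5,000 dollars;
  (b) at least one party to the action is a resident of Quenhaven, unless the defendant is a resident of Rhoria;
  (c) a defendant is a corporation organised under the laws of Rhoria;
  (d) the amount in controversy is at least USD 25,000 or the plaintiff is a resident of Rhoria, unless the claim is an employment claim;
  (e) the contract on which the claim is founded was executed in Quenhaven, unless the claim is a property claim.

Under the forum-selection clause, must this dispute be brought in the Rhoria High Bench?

Yes

The Rhoria High Bench:
  (a) The claim is a property claim, not an employment claim, which satisfies one of the alternatives. Satisfied.
  (b) Marlo Okafor resides in Quenhaven. Met.
  (c) Tansy Logistics is organised under the laws of Rhoria. Condition met.
  (d) The amount in controversy is $31,800, which meets the 25,000 dollars floor, so one alternative holds. Met.
  (e) The contract was executed in Meren, not Quenhaven. The proviso rescues it, though: the claim is a property claim. Satisfied.
  → Forum clause is triggered.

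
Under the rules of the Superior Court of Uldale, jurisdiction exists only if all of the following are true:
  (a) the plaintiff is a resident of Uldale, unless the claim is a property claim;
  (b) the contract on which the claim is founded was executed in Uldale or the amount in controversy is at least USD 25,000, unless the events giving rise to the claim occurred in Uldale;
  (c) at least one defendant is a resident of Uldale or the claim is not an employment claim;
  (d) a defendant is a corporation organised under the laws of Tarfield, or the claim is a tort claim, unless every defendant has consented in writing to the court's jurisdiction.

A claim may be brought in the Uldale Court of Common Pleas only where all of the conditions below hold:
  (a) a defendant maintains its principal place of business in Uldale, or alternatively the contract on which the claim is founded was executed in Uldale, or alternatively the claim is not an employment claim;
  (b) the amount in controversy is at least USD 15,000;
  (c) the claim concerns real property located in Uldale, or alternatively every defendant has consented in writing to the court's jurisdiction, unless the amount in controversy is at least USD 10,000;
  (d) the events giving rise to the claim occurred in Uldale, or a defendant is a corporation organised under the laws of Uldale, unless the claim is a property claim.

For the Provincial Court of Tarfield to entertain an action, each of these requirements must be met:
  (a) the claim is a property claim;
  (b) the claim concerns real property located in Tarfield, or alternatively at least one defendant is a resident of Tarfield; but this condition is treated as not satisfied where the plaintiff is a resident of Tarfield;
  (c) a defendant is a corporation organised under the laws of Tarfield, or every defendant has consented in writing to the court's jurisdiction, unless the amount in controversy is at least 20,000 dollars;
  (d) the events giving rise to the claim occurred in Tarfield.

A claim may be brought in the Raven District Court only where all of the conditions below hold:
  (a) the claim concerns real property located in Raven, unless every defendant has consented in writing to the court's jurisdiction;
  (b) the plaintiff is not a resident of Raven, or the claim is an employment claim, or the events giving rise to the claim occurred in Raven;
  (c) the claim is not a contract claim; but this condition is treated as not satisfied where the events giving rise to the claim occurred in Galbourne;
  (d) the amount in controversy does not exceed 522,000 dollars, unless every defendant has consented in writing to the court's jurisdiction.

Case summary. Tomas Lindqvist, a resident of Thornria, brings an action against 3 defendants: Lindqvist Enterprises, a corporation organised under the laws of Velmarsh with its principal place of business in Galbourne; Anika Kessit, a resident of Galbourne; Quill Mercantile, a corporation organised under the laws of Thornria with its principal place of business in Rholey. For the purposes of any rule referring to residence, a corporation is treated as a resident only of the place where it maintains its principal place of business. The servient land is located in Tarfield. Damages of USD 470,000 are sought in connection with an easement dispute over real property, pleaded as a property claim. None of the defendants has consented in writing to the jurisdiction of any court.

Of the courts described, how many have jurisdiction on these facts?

The Superior Court of Uldale:
  (a) The plaintiff resides in Thornria, not Uldale. But the claim is a property claim, and the 'unless' clause therefore excuses the requirement. Satisfied.
  (b) The amount in controversy is $470,000, which meets the USD 25,000 floor — that alternative is enough. Met.
  (c) The claim is a property claim, not an employment claim — that alternative is enough. Satisfied.
  (d) The corporate defendant(s) are organised in Thornria, Velmarsh, not Tarfield; the claim is a property claim, not a tort claim — no alternative holds. The proviso offers no rescue either, since no such written consent has been filed. Condition not met.
  → The court lacks jurisdiction.
The Uldale Court of Common Pleas:
  (a) The claim is a property claim, not an employment claim — that alternative is enough. Satisfied.
  (b) The amount in controversy is USD 470,000, which meets the USD 15,000 floor. Condition met.
  (c) The property lies in Tarfield, not Uldale; no such written consent has been filed — no alternative holds. The proviso rescues it, though: the amount in controversy is USD 470,000, which meets the $10,000 floor. Satisfied.
  (d) The operative events occurred in Tarfield, not Uldale; the corporate defendant(s) are organised in Thornria, Velmarsh, not Uldale — none of the alternatives is met. But the claim is a property claim, and the 'unless' clause therefore excuses the requirement. Condition met.
  → Every requirement is satisfied — jurisdiction.
The Provincial Court of Tarfield:
  (a) The claim is a property claim. Satisfied.
  (b) The property lies in Tarfield, which satisfies one of the alternatives. The exception is not triggered, since the plaintiff resides in Thornria, not Tarfield. Met.
  (c) The corporate defendant(s) are organised in Thornria, Velmarsh, not Tarfield; no such written consent has been filed — none of the alternatives is met. The proviso rescues it, though: the amount in controversy is USD 470,000, which meets the USD 20,000 floor. Met.
  (d) The operative events occurred in Tarfield. Condition met.
  → Every requirement is satisfied — jurisdiction.
The Raven District Court:
  (a) The property lies in Tarfield, not Raven. Nor does the 'unless' clause help: no such written consent has been filed. Condition not met.
  (b) The plaintiff resides in Thornria, which is not Raven, so this disjunct is met. Met.
  (c) The claim is a property claim, not a contract claim. The exception is not triggered, since the operative events occurred in Tarfield, not Galbourne. Met.
  (d) The amount in controversy is USD 470,000, within the 522,000 dollars ceiling. Met.
  → Not every requirement is met — no jurisdiction.
Courts with jurisdiction: the Uldale Court of Common Pleas, the Provincial Court of Tarfield — 2 in total.

2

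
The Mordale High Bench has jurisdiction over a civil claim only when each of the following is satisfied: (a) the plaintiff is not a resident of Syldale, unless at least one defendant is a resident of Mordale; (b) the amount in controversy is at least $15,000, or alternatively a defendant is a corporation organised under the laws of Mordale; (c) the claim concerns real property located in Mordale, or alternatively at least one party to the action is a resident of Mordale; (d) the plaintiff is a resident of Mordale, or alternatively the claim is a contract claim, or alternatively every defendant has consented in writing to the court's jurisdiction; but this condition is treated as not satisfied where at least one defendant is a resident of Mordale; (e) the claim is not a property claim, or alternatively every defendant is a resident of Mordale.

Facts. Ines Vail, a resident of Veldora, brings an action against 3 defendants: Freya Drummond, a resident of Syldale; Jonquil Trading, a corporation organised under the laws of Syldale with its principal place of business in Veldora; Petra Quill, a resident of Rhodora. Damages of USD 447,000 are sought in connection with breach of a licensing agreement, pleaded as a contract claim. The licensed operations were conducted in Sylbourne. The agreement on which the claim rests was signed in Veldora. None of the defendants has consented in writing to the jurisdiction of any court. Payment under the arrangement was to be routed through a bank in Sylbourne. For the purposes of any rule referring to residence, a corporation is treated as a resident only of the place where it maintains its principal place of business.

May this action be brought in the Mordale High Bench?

The Mordale High Bench:
  (a) The plaintiff resides in Veldora, which is not Syldale. Condition met.
  (b) The amount in controversy is $447,000, which meets the $15,000 floor — that alternative is enough. Satisfied.
  (c) The claim does not concern real property; no party resides in Mordale — every alternative fails. Fails.
  (d) The claim is a contract claim, which satisfies one of the alternatives. And the carve-out is inapplicable — no defendant resides in Mordale (they reside in Syldale, Veldora, Rhodora). Satisfied.
  (e) The claim is a contract claim, not a property claim, so one alternative holds. Condition met.
  → The court lacks jurisdiction.

No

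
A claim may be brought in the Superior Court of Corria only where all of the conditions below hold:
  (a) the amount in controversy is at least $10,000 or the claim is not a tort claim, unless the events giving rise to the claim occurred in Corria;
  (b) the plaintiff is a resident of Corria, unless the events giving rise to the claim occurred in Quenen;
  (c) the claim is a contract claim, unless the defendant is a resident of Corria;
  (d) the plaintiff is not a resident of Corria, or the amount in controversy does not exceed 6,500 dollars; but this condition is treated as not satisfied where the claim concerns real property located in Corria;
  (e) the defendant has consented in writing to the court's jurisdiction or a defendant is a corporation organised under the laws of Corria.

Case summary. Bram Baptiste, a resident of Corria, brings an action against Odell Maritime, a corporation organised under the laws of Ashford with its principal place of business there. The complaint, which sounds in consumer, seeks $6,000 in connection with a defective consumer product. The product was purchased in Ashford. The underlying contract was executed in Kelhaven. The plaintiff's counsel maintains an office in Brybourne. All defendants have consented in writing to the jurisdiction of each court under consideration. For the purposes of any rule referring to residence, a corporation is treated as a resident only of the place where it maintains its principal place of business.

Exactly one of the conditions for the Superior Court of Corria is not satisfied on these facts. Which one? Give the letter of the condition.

(c)

The Superior Court of Corria:
  (a) The claim is a consumer claim, not a tort claim, so one alternative holds. Condition met.
  (b) The plaintiff resides in Corria. Satisfied.
  (c) The claim is a consumer claim, not a contract claim. The proviso offers no rescue either, since the defendant resides in Ashford, not Corria. Condition not met.
  (d) The amount in controversy is $6,000, within the USD 6,500 ceiling, which satisfies one of the alternatives. The carve-out does not apply: the claim does not concern real property. Condition met.
  (e) Every defendant has filed written consent — that alternative is enough. Met.
Only condition (c) fails.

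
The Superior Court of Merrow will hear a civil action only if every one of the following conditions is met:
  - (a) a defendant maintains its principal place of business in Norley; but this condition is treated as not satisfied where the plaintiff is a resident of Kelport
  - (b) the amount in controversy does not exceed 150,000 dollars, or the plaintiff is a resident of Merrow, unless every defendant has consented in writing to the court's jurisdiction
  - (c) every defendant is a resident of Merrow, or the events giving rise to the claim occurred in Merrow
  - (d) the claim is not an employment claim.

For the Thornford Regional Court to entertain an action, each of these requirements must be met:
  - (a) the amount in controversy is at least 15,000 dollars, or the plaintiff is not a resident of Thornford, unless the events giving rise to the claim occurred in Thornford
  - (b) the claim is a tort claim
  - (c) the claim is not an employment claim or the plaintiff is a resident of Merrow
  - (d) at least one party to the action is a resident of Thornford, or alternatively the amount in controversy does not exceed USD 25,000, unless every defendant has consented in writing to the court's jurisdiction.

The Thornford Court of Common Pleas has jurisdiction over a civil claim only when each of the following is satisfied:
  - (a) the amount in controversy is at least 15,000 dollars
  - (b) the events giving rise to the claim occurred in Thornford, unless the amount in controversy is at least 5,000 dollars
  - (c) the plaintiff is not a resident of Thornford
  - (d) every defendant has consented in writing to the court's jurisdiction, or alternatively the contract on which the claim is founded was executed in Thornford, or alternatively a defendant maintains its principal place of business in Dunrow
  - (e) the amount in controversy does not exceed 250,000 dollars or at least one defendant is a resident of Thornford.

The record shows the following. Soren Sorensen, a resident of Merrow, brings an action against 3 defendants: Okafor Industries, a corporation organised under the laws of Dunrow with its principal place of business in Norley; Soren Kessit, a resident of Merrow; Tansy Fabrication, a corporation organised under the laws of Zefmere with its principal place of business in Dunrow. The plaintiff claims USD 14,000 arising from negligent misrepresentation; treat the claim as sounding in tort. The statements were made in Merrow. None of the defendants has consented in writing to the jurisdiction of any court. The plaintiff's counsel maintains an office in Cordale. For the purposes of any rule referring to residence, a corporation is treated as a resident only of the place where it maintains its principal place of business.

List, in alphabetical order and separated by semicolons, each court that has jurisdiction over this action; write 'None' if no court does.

the Superior Court of Merrow; the Thornford Regional Court

The Superior Court of Merrow:
  (a) Okafor Industries has its principal place of business in Norley. And the carve-out is inapplicable — the plaintiff resides in Merrow, not Kelport. Met.
  (b) The amount in controversy is $14,000, within the $150,000 ceiling, so one alternative holds. Satisfied.
  (c) The operative events occurred in Merrow, which satisfies one of the alternatives. Met.
  (d) The claim is a tort claim, not an employment claim. Met.
  → The court has jurisdiction.
The Thornford Regional Court:
  (a) The plaintiff resides in Merrow, which is not Thornford, which satisfies one of the alternatives. Met.
  (b) The claim is a tort claim. Condition met.
  (c) The claim is a tort claim, not an employment claim, so this disjunct is met. Condition met.
  (d) The amount in controversy is $14,000, within the 25,000 dollars ceiling, so this disjunct is met. Met.
  → Every requirement is satisfied — jurisdiction.
The Thornford Court of Common Pleas:
  (a) The amount in controversy is 14,000 dollars, below the $15,000 floor. Not satisfied.
  (b) The operative events occurred in Merrow, not Thornford. But the amount in controversy is USD 14,000, which meets the $5,000 floor, and the 'unless' clause therefore excuses the requirement. Satisfied.
  (c) The plaintiff resides in Merrow, which is not Thornford. Met.
  (d) Tansy Fabrication has its principal place of business in Dunrow — that alternative is enough. Condition met.
  (e) The amount in controversy is 14,000 dollars, within the 250,000 dollars ceiling, so this disjunct is met. Met.
  → Not every requirement is met — no jurisdiction.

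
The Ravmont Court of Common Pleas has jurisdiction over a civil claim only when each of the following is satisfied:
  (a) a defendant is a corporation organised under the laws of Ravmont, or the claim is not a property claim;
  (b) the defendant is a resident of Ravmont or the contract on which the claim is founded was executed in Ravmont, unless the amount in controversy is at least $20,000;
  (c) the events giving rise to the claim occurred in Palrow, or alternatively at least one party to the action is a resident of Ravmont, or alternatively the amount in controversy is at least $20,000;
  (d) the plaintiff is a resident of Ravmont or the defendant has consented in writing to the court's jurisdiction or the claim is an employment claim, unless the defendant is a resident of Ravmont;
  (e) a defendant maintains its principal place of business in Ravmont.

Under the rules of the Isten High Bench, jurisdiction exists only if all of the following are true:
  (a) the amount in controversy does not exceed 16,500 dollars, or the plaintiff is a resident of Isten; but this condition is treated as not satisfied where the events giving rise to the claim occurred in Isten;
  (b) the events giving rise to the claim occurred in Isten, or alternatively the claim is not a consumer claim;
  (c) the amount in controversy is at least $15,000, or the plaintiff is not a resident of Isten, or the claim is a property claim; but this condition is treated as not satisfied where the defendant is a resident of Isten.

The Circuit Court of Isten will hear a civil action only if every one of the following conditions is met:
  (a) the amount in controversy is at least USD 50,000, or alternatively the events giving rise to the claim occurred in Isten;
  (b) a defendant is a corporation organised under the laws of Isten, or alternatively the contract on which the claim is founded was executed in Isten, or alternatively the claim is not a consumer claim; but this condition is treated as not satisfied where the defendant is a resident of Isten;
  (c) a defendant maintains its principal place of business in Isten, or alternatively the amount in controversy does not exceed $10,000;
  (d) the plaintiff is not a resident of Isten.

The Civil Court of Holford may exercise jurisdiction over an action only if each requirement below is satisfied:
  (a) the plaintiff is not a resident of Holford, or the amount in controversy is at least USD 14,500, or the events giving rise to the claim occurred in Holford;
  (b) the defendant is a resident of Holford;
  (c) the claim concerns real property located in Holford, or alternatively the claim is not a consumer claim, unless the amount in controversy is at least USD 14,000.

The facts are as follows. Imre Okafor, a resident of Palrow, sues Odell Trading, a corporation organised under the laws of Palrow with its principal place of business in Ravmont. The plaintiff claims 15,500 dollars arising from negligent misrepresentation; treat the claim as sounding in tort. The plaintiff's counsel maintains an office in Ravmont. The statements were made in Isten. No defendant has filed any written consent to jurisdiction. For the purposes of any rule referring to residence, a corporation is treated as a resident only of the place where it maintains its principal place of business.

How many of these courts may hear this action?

The Ravmont Court of Common Pleas:
  (a) The claim is a tort claim, not a property claim, so this disjunct is met. Satisfied.
  (b) The defendant resides in Ravmont, so this disjunct is met. Met.
  (c) Odell Trading resides in Ravmont — that alternative is enough. Condition met.
  (d) The plaintiff resides in Palrow, not Ravmont; no such written consent has been filed; the claim is a tort claim, not an employment claim — every alternative fails. The proviso rescues it, though: the defendant resides in Ravmont. Met.
  (e) Odell Trading has its principal place of business in Ravmont. Condition met.
  → The court has jurisdiction.
The Isten High Bench:
  (a) The amount in controversy is $15,500, within the 16,500 dollars ceiling, so one alternative holds. But the operative events occurred in Isten, triggering the carve-out and defeating this condition. Not satisfied.
  (b) The operative events occurred in Isten, which satisfies one of the alternatives. Condition met.
  (c) The amount in controversy is $15,500, which meets the 15,000 dollars floor, which satisfies one of the alternatives. The carve-out does not apply: the defendant resides in Ravmont, not Isten. Satisfied.
  → Not every requirement is met — no jurisdiction.
The Circuit Court of Isten:
  (a) The operative events occurred in Isten, which satisfies one of the alternatives. Satisfied.
  (b) The claim is a tort claim, not a consumer claim, so one alternative holds. And the carve-out is inapplicable — the defendant resides in Ravmont, not Isten. Condition met.
  (c) The corporate defendant(s) have their principal place of business in Ravmont, not Isten; the amount in controversy is $15,500, above the $10,000 ceiling — every alternative fails. Not met.
  (d) The plaintiff resides in Palrow, which is not Isten. Satisfied.
  → No jurisdiction.
The Civil Court of Holford:
  (a) The plaintiff resides in Palrow, which is not Holford, so one alternative holds. Met.
  (b) The defendant resides in Ravmont, not Holford. Not met.
  (c) The claim is a tort claim, not a consumer claim, so one alternative holds. Satisfied.
  → Not every requirement is met — no jurisdiction.
Courts with jurisdiction: the Ravmont Court of Common Pleas — 1 in total.

1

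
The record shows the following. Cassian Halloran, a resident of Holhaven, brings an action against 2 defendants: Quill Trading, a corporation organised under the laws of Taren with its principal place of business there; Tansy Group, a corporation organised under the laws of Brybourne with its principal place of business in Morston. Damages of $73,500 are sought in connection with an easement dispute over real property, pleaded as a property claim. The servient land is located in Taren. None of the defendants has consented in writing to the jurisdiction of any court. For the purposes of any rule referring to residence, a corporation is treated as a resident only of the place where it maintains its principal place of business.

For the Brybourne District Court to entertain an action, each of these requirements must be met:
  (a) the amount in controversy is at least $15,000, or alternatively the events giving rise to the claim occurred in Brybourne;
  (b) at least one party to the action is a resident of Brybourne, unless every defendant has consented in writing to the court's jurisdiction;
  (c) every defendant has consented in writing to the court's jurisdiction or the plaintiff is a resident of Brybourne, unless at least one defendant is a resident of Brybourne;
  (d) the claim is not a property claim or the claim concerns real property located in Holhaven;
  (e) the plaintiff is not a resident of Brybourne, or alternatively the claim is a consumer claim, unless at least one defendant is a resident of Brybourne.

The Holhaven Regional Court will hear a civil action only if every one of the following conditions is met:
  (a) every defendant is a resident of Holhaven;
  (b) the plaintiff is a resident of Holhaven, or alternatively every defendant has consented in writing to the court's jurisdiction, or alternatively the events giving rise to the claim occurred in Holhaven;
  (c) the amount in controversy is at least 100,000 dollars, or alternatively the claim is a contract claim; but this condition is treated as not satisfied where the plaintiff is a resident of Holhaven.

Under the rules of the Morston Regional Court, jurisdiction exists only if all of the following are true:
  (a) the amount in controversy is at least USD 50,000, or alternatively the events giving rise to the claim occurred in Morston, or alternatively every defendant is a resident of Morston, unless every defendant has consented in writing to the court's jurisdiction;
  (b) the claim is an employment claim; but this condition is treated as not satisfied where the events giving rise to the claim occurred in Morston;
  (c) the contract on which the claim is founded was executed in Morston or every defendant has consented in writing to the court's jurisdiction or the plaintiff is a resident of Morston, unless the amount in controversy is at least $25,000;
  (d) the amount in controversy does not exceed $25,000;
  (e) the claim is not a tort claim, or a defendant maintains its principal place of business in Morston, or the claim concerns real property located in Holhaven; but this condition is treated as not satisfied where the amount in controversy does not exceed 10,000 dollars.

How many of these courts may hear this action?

0

The Brybourne District Court:
  (a) The amount in controversy is USD 73,500, which meets the $15,000 floor, so one alternative holds. Satisfied.
  (b) No party resides in Brybourne. And no such written consent has been filed, so the proviso does not save it. Condition not met.
  (c) No such written consent has been filed; the plaintiff resides in Holhaven, not Brybourne — none of the alternatives is met. The proviso offers no rescue either, since no defendant resides in Brybourne (they reside in Taren, Morston). Fails.
  (d) The claim is a property claim; the property lies in Taren, not Holhaven — no alternative holds. Fails.
  (e) The plaintiff resides in Holhaven, which is not Brybourne, so this disjunct is met. Met.
  → No jurisdiction.
The Holhaven Regional Court:
  (a) The defendants reside as follows — Quill Trading in Taren, Tansy Group in Morston — not all in Holhaven. Not met.
  (b) The plaintiff resides in Holhaven, so one alternative holds. Satisfied.
  (c) The amount in controversy is USD 73,500, below the $100,000 floor; the claim is a property claim, not a contract claim — no alternative holds. Not met.
  → Not every requirement is met — no jurisdiction.
The Morston Regional Court:
  (a) The amount in controversy is 73,500 dollars, which meets the $50,000 floor, so one alternative holds. Satisfied.
  (b) The claim is a property claim, not an employment claim. Condition not met.
  (c) No contract (and hence no place of execution) is alleged; no such written consent has been filed; the plaintiff resides in Holhaven, not Morston — none of the alternatives is met. But the amount in controversy is 73,500 dollars, which meets the USD 25,000 floor, and the 'unless' clause therefore excuses the requirement. Satisfied.
  (d) The amount in controversy is USD 73,500, above the 25,000 dollars ceiling. Condition not met.
  (e) The claim is a property claim, not a tort claim, which satisfies one of the alternatives. And the carve-out is inapplicable — the amount in controversy is USD 73,500, above the 10,000 dollars ceiling. Condition met.
  → Not every requirement is met — no jurisdiction.
No court satisfies all of its conditions.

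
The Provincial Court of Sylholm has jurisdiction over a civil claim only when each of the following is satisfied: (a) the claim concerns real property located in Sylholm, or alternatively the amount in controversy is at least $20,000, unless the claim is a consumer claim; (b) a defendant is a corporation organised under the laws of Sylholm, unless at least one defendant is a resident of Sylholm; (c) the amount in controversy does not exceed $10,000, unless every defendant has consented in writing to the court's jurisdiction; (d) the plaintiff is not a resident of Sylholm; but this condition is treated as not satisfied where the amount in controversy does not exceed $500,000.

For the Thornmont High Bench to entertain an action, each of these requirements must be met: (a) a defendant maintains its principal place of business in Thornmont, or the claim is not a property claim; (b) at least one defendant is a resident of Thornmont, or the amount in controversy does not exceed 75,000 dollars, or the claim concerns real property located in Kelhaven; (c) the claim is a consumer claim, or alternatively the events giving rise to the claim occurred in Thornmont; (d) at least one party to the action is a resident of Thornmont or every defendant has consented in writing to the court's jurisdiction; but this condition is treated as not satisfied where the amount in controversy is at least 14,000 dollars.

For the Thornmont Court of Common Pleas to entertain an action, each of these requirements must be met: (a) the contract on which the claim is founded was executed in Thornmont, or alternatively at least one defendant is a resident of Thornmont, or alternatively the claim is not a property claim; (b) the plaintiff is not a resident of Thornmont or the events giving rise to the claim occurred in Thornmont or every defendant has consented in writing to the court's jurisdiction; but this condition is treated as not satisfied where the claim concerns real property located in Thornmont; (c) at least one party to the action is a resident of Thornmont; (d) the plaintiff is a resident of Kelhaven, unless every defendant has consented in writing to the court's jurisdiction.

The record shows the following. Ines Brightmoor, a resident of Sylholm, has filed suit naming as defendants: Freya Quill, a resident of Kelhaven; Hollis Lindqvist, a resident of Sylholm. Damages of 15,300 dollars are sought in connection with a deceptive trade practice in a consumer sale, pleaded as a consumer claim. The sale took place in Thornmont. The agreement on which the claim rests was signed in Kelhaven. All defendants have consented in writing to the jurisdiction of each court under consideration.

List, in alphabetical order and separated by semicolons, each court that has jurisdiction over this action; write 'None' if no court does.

The Provincial Court of Sylholm:
  (a) The claim does not concern real property; the amount in controversy is $15,300, below the 20,000 dollars floor — every alternative fails. The proviso rescues it, though: the claim is a consumer claim. Met.
  (b) No defendant is a corporation. However, Hollis Lindqvist resides in Sylholm, so the 'unless' proviso supplies this condition. Condition met.
  (c) The amount in controversy is USD 15,300, above the 10,000 dollars ceiling. But every defendant has filed written consent, and the 'unless' clause therefore excuses the requirement. Satisfied.
  (d) The plaintiff resides in Sylholm. Not met.
  → At least one condition fails; no jurisdiction.
The Thornmont High Bench:
  (a) The claim is a consumer claim, not a property claim, so one alternative holds. Condition met.
  (b) The amount in controversy is 15,300 dollars, within the USD 75,000 ceiling, which satisfies one of the alternatives. Condition met.
  (c) The claim is a consumer claim, so this disjunct is met. Condition met.
  (d) Every defendant has filed written consent, so this disjunct is met. But the amount in controversy is $15,300, which meets the $14,000 floor, triggering the carve-out and defeating this condition. Fails.
  → At least one condition fails; no jurisdiction.
The Thornmont Court of Common Pleas:
  (a) The claim is a consumer claim, not a property claim, so this disjunct is met. Satisfied.
  (b) The plaintiff resides in Sylholm, which is not Thornmont, so one alternative holds. The carve-out does not apply: the claim does not concern real property. Condition met.
  (c) No party resides in Thornmont. Fails.
  (d) The plaintiff resides in Sylholm, not Kelhaven. But every defendant has filed written consent, and the 'unless' clause therefore excuses the requirement. Condition met.
  → At least one condition fails; no jurisdiction.

None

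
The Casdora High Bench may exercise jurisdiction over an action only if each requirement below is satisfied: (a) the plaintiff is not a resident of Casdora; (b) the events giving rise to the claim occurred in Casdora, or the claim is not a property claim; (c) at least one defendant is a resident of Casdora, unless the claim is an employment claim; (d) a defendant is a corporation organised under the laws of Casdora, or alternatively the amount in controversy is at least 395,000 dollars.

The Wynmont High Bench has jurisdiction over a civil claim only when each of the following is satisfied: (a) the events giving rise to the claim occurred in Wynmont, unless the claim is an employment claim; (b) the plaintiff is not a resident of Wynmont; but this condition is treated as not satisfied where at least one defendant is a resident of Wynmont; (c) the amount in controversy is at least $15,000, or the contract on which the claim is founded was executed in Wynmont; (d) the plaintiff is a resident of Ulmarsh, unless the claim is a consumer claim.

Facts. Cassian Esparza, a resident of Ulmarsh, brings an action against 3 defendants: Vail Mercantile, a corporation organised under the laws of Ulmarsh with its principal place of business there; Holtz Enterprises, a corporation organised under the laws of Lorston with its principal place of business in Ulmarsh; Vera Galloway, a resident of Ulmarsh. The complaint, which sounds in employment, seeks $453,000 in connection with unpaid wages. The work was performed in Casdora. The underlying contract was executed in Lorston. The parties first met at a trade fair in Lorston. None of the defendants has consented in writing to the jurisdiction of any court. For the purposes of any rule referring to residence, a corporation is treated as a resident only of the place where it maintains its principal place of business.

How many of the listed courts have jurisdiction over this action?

The Casdora High Bench:
  (a) The plaintiff resides in Ulmarsh, which is not Casdora. Condition met.
  (b) The operative events occurred in Casdora, so one alternative holds. Satisfied.
  (c) No defendant resides in Casdora (they reside in Ulmarsh, Ulmarsh, Ulmarsh). However, the claim is an employment claim, so the 'unless' proviso supplies this condition. Met.
  (d) The amount in controversy is USD 453,000, which meets the 395,000 dollars floor, so one alternative holds. Condition met.
  → All conditions met; jurisdiction exists.
The Wynmont High Bench:
  (a) The operative events occurred in Casdora, not Wynmont. But the claim is an employment claim, and the 'unless' clause therefore excuses the requirement. Satisfied.
  (b) The plaintiff resides in Ulmarsh, which is not Wynmont. The carve-out does not apply: no defendant resides in Wynmont (they reside in Ulmarsh, Ulmarsh, Ulmarsh). Condition met.
  (c) The amount in controversy is 453,000 dollars, which meets the USD 15,000 floor, which satisfies one of the alternatives. Satisfied.
  (d) The plaintiff resides in Ulmarsh. Satisfied.
  → Every requirement is satisfied — jurisdiction.
Courts with jurisdiction: the Casdora High Bench, the Wynmont High Bench — 2 in total.

2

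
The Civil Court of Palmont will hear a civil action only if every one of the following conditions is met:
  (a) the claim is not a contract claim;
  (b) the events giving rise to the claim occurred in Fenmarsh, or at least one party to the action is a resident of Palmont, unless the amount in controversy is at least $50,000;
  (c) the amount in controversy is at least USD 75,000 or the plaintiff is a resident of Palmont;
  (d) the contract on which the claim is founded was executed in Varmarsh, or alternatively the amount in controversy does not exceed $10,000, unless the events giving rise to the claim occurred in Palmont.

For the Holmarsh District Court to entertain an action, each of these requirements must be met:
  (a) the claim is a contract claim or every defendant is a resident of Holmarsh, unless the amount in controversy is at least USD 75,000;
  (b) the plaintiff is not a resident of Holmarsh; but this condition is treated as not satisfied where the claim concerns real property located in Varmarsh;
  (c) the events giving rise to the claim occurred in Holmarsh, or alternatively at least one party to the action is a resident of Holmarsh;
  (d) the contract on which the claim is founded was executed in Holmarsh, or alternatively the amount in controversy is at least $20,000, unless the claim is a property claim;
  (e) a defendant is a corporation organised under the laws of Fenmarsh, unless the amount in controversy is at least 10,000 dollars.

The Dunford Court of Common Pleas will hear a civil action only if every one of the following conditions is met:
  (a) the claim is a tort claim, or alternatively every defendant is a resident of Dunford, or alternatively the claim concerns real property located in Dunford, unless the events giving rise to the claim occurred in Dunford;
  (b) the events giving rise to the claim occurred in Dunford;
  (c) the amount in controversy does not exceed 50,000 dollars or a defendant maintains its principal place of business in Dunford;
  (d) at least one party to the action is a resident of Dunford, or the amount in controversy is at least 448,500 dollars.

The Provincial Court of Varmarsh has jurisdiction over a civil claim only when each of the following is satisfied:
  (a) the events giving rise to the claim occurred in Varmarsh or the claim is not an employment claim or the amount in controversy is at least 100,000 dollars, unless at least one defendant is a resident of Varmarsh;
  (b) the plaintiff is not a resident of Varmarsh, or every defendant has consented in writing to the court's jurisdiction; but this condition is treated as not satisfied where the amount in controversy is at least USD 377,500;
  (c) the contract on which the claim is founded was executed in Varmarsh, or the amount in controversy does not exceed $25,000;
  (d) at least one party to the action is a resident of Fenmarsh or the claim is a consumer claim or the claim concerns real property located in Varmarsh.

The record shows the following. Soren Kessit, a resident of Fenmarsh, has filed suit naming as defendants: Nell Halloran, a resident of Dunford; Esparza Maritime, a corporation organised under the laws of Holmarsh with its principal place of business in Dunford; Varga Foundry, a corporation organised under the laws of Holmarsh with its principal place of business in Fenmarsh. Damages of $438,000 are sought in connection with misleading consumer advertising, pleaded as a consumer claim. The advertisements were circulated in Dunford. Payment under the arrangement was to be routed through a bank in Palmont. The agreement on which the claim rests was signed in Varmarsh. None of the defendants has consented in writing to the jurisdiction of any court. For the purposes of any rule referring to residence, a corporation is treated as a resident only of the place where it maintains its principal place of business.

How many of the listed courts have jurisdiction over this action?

The Civil Court of Palmont:
  (a) The claim is a consumer claim, not a contract claim. Met.
  (b) The operative events occurred in Dunford, not Fenmarsh; no party resides in Palmont — no alternative holds. But the amount in controversy is 438,000 dollars, which meets the USD 50,000 floor, and the 'unless' clause therefore excuses the requirement. Condition met.
  (c) The amount in controversy is 438,000 dollars, which meets the $75,000 floor, so this disjunct is met. Met.
  (d) The contract was executed in Varmarsh — that alternative is enough. Condition met.
  → All conditions met; jurisdiction exists.
The Holmarsh District Court:
  (a) The claim is a consumer claim, not a contract claim; the defendants reside as follows — Nell Halloran in Dunford, Esparza Maritime in Dunford, Varga Foundry in Fenmarsh — not all in Holmarsh — every alternative fails. However, the amount in controversy is 438,000 dollars, which meets the $75,000 floor, so the 'unless' proviso supplies this condition. Satisfied.
  (b) The plaintiff resides in Fenmarsh, which is not Holmarsh. The carve-out does not apply: the claim does not concern real property. Met.
  (c) The operative events occurred in Dunford, not Holmarsh; no party resides in Holmarsh — every alternative fails. Fails.
  (d) The amount in controversy is USD 438,000, which meets the 20,000 dollars floor, so one alternative holds. Condition met.
  (e) The corporate defendant(s) are organised in Holmarsh, not Fenmarsh. But the amount in controversy is $438,000, which meets the $10,000 floor, and the 'unless' clause therefore excuses the requirement. Met.
  → Not every requirement is met — no jurisdiction.
The Dunford Court of Common Pleas:
  (a) The claim is a consumer claim, not a tort claim; the defendants reside as follows — Nell Halloran in Dunford, Esparza Maritime in Dunford, Varga Foundry in Fenmarsh — not all in Dunford; the claim does not concern real property — no alternative holds. But the operative events occurred in Dunford, and the 'unless' clause therefore excuses the requirement. Satisfied.
  (b) The operative events occurred in Dunford. Met.
  (c) Esparza Maritime has its principal place of business in Dunford, which satisfies one of the alternatives. Met.
  (d) Nell Halloran resides in Dunford, so one alternative holds. Met.
  → Every requirement is satisfied — jurisdiction.
The Provincial Court of Varmarsh:
  (a) The claim is a consumer claim, not an employment claim, so one alternative holds. Satisfied.
  (b) The plaintiff resides in Fenmarsh, which is not Varmarsh, so one alternative holds. However, the amount in controversy is $438,000, which meets the $377,500 floor, which falls within the stated exception and so defeats the condition. Not met.
  (c) The contract was executed in Varmarsh — that alternative is enough. Satisfied.
  (d) Soren Kessit resides in Fenmarsh — that alternative is enough. Met.
  → Not every requirement is met — no jurisdiction.
Courts with jurisdiction: the Civil Court of Palmont, the Dunford Court of Common Pleas — 2 in total.

2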